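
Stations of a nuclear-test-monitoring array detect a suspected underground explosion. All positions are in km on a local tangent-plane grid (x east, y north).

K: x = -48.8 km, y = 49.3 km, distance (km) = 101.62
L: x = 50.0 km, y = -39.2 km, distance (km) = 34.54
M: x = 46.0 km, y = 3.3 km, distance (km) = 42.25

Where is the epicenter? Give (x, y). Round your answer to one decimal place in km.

x ≈ 17.4 km, y ≈ -27.8 km

Circle about each station: (x + 48.8)² + (y − 49.3)² = 101.62²; (x − 50.0)² + (y + 39.2)² = 34.54²; (x − 46.0)² + (y − 3.3)² = 42.25².
Subtracting pairs of circle equations eliminates x²+y² and gives linear equations (the radical axes):
197.6 x − 177.0 y = 8358.32
189.6 x − 92.0 y = 5856.52
Solving the 2×2 system: x ≈ 17.4, y ≈ -27.8 km.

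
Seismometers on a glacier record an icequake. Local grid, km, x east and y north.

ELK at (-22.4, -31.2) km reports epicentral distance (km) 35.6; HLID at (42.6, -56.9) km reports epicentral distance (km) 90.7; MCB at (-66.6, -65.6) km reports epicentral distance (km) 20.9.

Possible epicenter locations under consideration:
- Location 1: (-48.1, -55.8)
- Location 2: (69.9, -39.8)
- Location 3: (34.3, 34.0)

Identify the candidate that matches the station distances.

For each candidate, compare |candidate − station| to the reported distance:
Location 1: residuals ELK 0.0, HLID 0.0, MCB 0.0 → max 0.0 km
Location 2: residuals ELK 57.1, HLID 58.5, MCB 118.0 → max 118.0 km
Location 3: residuals ELK 50.8, HLID 0.6, MCB 120.9 → max 120.9 km
Only Location 1 has all residuals ≈ 0.

Location 1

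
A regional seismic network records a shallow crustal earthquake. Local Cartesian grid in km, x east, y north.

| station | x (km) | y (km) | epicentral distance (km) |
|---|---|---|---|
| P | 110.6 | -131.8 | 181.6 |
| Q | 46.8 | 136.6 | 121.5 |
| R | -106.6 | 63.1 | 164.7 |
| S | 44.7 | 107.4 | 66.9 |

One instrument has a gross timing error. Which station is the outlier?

Solve using three stations at a time. Using P, R, S (subtract circle equations pairwise → linear system) gives (x, y) ≈ (56.7, 41.6).
Distances from that point to each station vs reported:
  P: calculated 181.6 vs reported 181.6 → residual 0.0 km
  Q: calculated 95.5 vs reported 121.5 → residual 26.0 km
  R: calculated 164.7 vs reported 164.7 → residual 0.0 km
  S: calculated 66.9 vs reported 66.9 → residual 0.0 km
P, R, S are mutually consistent (residuals ≈ 0); Q is off by 26.0 km.

Q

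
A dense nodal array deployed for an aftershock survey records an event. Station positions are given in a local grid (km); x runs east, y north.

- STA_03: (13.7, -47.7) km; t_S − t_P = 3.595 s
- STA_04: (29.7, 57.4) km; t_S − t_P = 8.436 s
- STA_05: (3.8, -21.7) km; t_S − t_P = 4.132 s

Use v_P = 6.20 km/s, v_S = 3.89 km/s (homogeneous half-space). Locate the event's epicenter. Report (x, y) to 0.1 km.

(46.3, -29.1)

Distance from S−P lag: d = Δt · v_P v_S / (v_P − v_S) = Δt · (6.20·3.89)/(6.20−3.89) ≈ 10.4407·Δt.
So d_STA_03 = 37.53, d_STA_04 = 88.08, d_STA_05 = 43.14 km.
Circle about each station: (x − 13.7)² + (y + 47.7)² = 37.53²; (x − 29.7)² + (y − 57.4)² = 88.08²; (x − 3.8)² + (y + 21.7)² = 43.14².
Subtracting pairs of circle equations eliminates x²+y² and gives linear equations (the radical axes):
32.0 x + 210.2 y = -4635.72
-19.8 x + 52.0 y = -2430.21
Solving the 2×2 system: x ≈ 46.3, y ≈ -29.1 km.
Check against STA_03 (with the unrounded x, y): √((x − 13.7)²+(y + 47.7)²) = 37.54 ≈ 37.53 km. ✓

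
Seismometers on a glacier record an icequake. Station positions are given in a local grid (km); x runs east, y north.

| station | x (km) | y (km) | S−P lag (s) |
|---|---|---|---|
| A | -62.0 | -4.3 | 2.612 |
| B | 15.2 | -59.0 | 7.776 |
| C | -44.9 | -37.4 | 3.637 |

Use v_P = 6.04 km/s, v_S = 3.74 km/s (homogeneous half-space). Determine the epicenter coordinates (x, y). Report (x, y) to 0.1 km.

(-36.4, -2.7)

Distance from S−P lag: d = Δt · v_P v_S / (v_P − v_S) = Δt · (6.04·3.74)/(6.04−3.74) ≈ 9.8216·Δt.
So d_A = 25.65, d_B = 76.37, d_C = 35.72 km.
Circle about each station: (x + 62.0)² + (y + 4.3)² = 25.65²; (x − 15.2)² + (y + 59.0)² = 76.37²; (x + 44.9)² + (y + 37.4)² = 35.72².
Subtracting the A equation from the B and C equations removes the quadratic terms:
154.4 x − 109.4 y = -5324.90
34.2 x − 66.2 y = -1065.72
Solving the 2×2 system: x ≈ -36.4, y ≈ -2.7 km.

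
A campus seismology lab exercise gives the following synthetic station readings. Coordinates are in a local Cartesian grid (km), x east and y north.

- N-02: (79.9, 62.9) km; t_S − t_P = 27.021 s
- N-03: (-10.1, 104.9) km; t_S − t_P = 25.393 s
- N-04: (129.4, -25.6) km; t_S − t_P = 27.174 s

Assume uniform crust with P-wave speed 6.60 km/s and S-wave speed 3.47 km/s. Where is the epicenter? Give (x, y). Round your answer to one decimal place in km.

Distance from S−P lag: d = Δt · v_P v_S / (v_P − v_S) = Δt · (6.60·3.47)/(6.60−3.47) ≈ 7.3169·Δt.
So d_N-02 = 197.71, d_N-03 = 185.80, d_N-04 = 198.83 km.
Circle about each station: (x − 79.9)² + (y − 62.9)² = 197.71²; (x + 10.1)² + (y − 104.9)² = 185.80²; (x − 129.4)² + (y + 25.6)² = 198.83².
Subtracting the N-02 equation from the N-03 and N-04 equations removes the quadratic terms:
-180.0 x + 84.0 y = 5333.20
99.0 x − 177.0 y = 6615.18
Solving the 2×2 system: x ≈ -63.7, y ≈ -73.0 km.

(-63.7, -73.0)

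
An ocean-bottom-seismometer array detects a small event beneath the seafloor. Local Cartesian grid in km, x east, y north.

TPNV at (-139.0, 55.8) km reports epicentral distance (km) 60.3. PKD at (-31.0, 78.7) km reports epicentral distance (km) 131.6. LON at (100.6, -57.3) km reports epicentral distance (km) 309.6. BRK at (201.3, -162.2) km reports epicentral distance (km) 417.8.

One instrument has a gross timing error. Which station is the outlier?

BRK

Solve using three stations at a time. Using TPNV, PKD, LON (subtract circle equations pairwise → linear system) gives (x, y) ≈ (-158.0, 112.9).
Distances from that point to each station vs reported:
  TPNV: calculated 60.1 vs reported 60.3 → residual 0.2 km
  PKD: calculated 131.5 vs reported 131.6 → residual 0.1 km
  LON: calculated 309.6 vs reported 309.6 → residual 0.0 km
  BRK: calculated 452.5 vs reported 417.8 → residual 34.7 km
TPNV, PKD, LON are mutually consistent (residuals ≈ 0); BRK is off by 34.7 km.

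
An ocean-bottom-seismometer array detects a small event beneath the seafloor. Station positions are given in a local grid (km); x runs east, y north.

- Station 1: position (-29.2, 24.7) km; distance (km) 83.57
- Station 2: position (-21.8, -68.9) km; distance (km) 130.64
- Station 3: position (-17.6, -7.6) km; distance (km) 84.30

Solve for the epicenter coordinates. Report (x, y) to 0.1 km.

Circle about each station: (x + 29.2)² + (y − 24.7)² = 83.57²; (x + 21.8)² + (y + 68.9)² = 130.64²; (x + 17.6)² + (y + 7.6)² = 84.30².
Subtracting the Station 1 equation from the Station 2 and Station 3 equations removes the quadratic terms:
14.8 x − 187.2 y = -6323.14
23.2 x − 64.6 y = -1217.76
Solving the 2×2 system: x ≈ 53.3, y ≈ 38.0 km.

(53.3, 38.0)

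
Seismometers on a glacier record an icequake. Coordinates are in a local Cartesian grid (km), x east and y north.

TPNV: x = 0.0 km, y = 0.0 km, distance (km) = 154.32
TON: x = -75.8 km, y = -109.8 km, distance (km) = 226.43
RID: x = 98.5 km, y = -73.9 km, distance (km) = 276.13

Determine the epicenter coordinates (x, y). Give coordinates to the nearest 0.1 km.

-102.9 km east, 115.0 km north

Circle about each station: x² + y² = 154.32²; (x + 75.8)² + (y + 109.8)² = 226.43²; (x − 98.5)² + (y + 73.9)² = 276.13².
Subtracting pairs of circle equations eliminates x²+y² and gives linear equations (the radical axes):
-151.6 x − 219.6 y = -9654.20
197.0 x − 147.8 y = -37269.65
Solving the 2×2 system: x ≈ -102.9, y ≈ 115.0 km.
Check against TPNV (with the unrounded x, y): √(x²+y²) = 154.32 ≈ 154.32 km. ✓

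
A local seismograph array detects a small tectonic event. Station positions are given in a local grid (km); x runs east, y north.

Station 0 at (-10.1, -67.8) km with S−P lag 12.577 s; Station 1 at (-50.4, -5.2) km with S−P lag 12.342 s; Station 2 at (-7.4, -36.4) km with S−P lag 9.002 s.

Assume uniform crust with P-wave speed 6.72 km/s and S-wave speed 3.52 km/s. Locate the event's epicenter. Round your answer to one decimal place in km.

39.4 km east, 10.9 km north

Distance from S−P lag: d = Δt · v_P v_S / (v_P − v_S) = Δt · (6.72·3.52)/(6.72−3.52) ≈ 7.3920·Δt.
So d_Station 0 = 92.97, d_Station 1 = 91.23, d_Station 2 = 66.54 km.
Circle about each station: (x + 10.1)² + (y + 67.8)² = 92.97²; (x + 50.4)² + (y + 5.2)² = 91.23²; (x + 7.4)² + (y + 36.4)² = 66.54².
Subtracting the Station 0 equation from the Station 1 and Station 2 equations removes the quadratic terms:
-80.6 x + 125.2 y = -1811.14
5.4 x + 62.8 y = 896.72
Solving the 2×2 system: x ≈ 39.4, y ≈ 10.9 km.
Check against Station 0 (with the unrounded x, y): √((x + 10.1)²+(y + 67.8)²) = 92.96 ≈ 92.97 km. ✓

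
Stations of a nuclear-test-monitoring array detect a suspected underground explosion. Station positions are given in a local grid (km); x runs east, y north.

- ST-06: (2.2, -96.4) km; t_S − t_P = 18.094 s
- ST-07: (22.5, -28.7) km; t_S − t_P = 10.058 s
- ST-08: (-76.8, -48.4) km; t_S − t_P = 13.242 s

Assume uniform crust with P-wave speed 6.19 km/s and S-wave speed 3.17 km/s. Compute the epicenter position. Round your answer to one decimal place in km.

(-22.7, 18.5)

Distance from S−P lag: d = Δt · v_P v_S / (v_P − v_S) = Δt · (6.19·3.17)/(6.19−3.17) ≈ 6.4975·Δt.
So d_ST-06 = 117.56, d_ST-07 = 65.35, d_ST-08 = 86.04 km.
Circle about each station: (x − 2.2)² + (y + 96.4)² = 117.56²; (x − 22.5)² + (y + 28.7)² = 65.35²; (x + 76.8)² + (y + 48.4)² = 86.04².
Subtracting the ST-06 equation from the ST-07 and ST-08 equations removes the quadratic terms:
40.6 x + 135.4 y = 1581.87
-158.0 x + 96.0 y = 5360.47
Solving the 2×2 system: x ≈ -22.7, y ≈ 18.5 km.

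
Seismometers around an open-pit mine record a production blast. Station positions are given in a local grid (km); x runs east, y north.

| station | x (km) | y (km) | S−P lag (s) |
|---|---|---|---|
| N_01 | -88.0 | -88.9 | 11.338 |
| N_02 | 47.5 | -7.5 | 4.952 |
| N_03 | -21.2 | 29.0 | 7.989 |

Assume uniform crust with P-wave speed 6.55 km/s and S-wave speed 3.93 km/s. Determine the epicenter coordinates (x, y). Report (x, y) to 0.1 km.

12.9 km east, -41.7 km north

Distance from S−P lag: d = Δt · v_P v_S / (v_P − v_S) = Δt · (6.55·3.93)/(6.55−3.93) ≈ 9.8250·Δt.
So d_N_01 = 111.40, d_N_02 = 48.65, d_N_03 = 78.49 km.
Circle about each station: (x + 88.0)² + (y + 88.9)² = 111.40²; (x − 47.5)² + (y + 7.5)² = 48.65²; (x + 21.2)² + (y − 29.0)² = 78.49².
Subtracting the N_01 equation from the N_02 and N_03 equations removes the quadratic terms:
271.0 x + 162.8 y = -3291.57
133.6 x + 235.8 y = -8107.49
Solving the 2×2 system: x ≈ 12.9, y ≈ -41.7 km.
Check against N_01 (with the unrounded x, y): √((x + 88.0)²+(y + 88.9)²) = 111.40 ≈ 111.40 km. ✓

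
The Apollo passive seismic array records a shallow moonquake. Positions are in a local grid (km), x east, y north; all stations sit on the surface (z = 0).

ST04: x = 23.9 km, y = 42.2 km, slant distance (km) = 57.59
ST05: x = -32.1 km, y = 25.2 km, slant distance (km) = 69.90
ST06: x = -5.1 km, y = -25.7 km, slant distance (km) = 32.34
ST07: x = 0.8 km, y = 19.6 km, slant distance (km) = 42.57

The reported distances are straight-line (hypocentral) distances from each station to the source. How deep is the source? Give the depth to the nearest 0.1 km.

6.6 km

Each station gives a sphere (x−x_i)² + (y−y_i)² + z² = d_i² (stations at z=0).
Subtracting the ST04 sphere from ST05 and ST06: z² cancels, leaving linear equations in x and y:
-112.0 x − 34.0 y = -2256.00
-58.0 x − 135.8 y = 605.18
Solving: x ≈ 24.698, y ≈ -15.005 km (keep extra digits for the depth step; rounded: 24.7, -15.0).
Then from the ST04 sphere: z² = 57.59² − (x − 23.9)² − (y − 42.2)² with x = 24.698, y = -15.005, so z ≈ 6.600 ≈ 6.6 km.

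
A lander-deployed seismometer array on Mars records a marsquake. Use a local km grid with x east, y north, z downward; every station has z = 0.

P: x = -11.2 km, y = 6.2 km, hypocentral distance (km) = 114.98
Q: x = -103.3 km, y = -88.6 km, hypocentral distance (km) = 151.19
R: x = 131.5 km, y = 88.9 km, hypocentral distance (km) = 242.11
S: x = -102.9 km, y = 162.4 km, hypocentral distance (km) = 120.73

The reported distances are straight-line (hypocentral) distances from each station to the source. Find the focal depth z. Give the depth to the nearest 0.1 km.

Each station gives a sphere (x−x_i)² + (y−y_i)² + z² = d_i² (stations at z=0).
Subtracting the P sphere from Q and R: z² cancels, leaving linear equations in x and y:
-184.2 x − 189.6 y = 8718.95
285.4 x + 165.4 y = -20365.27
Solving: x ≈ -102.310, y ≈ 53.410 km (keep extra digits for the depth step; rounded: -102.3, 53.4).
Then from the P sphere: z² = 114.98² − (x + 11.2)² − (y − 6.2)² with x = -102.310, y = 53.410, so z ≈ 51.871 ≈ 51.9 km.

depth ≈ 51.9 km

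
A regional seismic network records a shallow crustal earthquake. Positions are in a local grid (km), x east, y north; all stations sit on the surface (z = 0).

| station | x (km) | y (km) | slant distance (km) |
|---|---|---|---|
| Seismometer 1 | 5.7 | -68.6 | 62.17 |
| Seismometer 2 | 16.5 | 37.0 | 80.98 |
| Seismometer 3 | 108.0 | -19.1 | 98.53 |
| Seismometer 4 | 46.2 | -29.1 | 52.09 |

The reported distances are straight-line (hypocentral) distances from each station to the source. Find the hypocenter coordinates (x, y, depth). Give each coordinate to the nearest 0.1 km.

Each station gives a sphere (x−x_i)² + (y−y_i)² + z² = d_i² (stations at z=0).
Subtracting the Seismometer 1 sphere from Seismometer 2 and Seismometer 3: z² cancels, leaving linear equations in x and y:
21.6 x + 211.2 y = -5789.85
204.6 x + 99.0 y = 1447.31
Solving: x ≈ 21.398, y ≈ -29.602 km (keep extra digits for the depth step; rounded: 21.4, -29.6).
Then from the Seismometer 1 sphere: z² = 62.17² − (x − 5.7)² − (y + 68.6)² with x = 21.398, y = -29.602, so z ≈ 45.802 ≈ 45.8 km.
Check against Seismometer 4 (with the unrounded solution): distance 52.09 ≈ 52.09 km. ✓

x ≈ 21.4 km, y ≈ -29.6 km, depth ≈ 45.8 km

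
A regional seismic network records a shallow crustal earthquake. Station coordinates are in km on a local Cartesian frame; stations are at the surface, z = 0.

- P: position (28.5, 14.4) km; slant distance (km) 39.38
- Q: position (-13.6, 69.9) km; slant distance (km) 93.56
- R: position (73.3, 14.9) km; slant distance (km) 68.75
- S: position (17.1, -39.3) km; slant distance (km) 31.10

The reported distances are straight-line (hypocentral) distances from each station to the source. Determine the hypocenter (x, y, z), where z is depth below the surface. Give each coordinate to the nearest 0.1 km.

Each station gives a sphere (x−x_i)² + (y−y_i)² + z² = d_i² (stations at z=0).
Subtracting the P sphere from Q and R: z² cancels, leaving linear equations in x and y:
-84.2 x + 111.0 y = -3151.33
89.6 x + 1.0 y = 1399.51
Solving: x ≈ 15.803, y ≈ -16.403 km (keep extra digits for the depth step; rounded: 15.8, -16.4).
Then from the P sphere: z² = 39.38² − (x − 28.5)² − (y − 14.4)² with x = 15.803, y = -16.403, so z ≈ 20.994 ≈ 21.0 km.
Check against S (with the unrounded solution): distance 31.09 ≈ 31.10 km. ✓

x ≈ 15.8 km, y ≈ -16.4 km, depth ≈ 21.0 km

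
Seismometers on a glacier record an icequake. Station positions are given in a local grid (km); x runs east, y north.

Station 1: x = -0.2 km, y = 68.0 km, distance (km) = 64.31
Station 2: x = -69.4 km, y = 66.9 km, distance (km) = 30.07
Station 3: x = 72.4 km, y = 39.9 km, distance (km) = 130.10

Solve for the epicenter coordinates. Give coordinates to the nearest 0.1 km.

Circle about each station: (x + 0.2)² + (y − 68.0)² = 64.31²; (x + 69.4)² + (y − 66.9)² = 30.07²; (x − 72.4)² + (y − 39.9)² = 130.10².
Subtracting pairs of circle equations eliminates x²+y² and gives linear equations (the radical axes):
-138.4 x − 2.2 y = 7899.50
145.2 x − 56.2 y = -10580.50
Solving the 2×2 system: x ≈ -57.7, y ≈ 39.2 km.
Check against Station 1 (with the unrounded x, y): √((x + 0.2)²+(y − 68.0)²) = 64.31 ≈ 64.31 km. ✓

(-57.7, 39.2)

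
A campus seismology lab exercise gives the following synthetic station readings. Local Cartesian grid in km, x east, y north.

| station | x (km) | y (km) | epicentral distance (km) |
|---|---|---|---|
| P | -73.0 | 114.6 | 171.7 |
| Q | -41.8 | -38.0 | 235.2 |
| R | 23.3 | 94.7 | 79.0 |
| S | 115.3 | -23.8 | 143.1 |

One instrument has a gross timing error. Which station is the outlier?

Solve using three stations at a time. Using P, R, S (subtract circle equations pairwise → linear system) gives (x, y) ≈ (98.6, 118.3).
Distances from that point to each station vs reported:
  P: calculated 171.7 vs reported 171.7 → residual 0.0 km
  Q: calculated 210.1 vs reported 235.2 → residual 25.1 km
  R: calculated 78.9 vs reported 79.0 → residual 0.1 km
  S: calculated 143.1 vs reported 143.1 → residual 0.0 km
P, R, S are mutually consistent (residuals ≈ 0); Q is off by 25.1 km.

Q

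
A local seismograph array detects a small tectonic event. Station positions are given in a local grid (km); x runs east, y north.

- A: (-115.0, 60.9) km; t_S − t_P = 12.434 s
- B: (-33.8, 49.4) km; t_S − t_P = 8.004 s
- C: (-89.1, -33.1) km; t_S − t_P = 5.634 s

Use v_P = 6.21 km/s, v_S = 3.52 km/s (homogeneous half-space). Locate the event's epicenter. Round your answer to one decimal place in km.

-47.4 km east, -14.2 km north

Distance from S−P lag: d = Δt · v_P v_S / (v_P − v_S) = Δt · (6.21·3.52)/(6.21−3.52) ≈ 8.1261·Δt.
So d_A = 101.04, d_B = 65.04, d_C = 45.78 km.
Circle about each station: (x + 115.0)² + (y − 60.9)² = 101.04²; (x + 33.8)² + (y − 49.4)² = 65.04²; (x + 89.1)² + (y + 33.1)² = 45.78².
Subtracting pairs of circle equations eliminates x²+y² and gives linear equations (the radical axes):
162.4 x − 23.0 y = -7372.13
51.8 x − 188.0 y = 213.88
Solving the 2×2 system: x ≈ -47.4, y ≈ -14.2 km.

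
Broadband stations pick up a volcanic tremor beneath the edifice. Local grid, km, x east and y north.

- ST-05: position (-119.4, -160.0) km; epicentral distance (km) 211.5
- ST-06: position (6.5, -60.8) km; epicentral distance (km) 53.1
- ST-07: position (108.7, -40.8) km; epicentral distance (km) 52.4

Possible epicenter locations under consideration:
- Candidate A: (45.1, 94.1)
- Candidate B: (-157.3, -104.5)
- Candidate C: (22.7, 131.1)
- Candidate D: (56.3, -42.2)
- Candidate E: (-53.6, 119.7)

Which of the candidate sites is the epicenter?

For each candidate, compare |candidate − station| to the reported distance:
Candidate A: residuals ST-05 91.2, ST-06 106.5, ST-07 96.7 → max 106.5 km
Candidate B: residuals ST-05 144.3, ST-06 116.4, ST-07 221.1 → max 221.1 km
Candidate C: residuals ST-05 112.4, ST-06 139.5, ST-07 139.8 → max 139.8 km
Candidate D: residuals ST-05 0.0, ST-06 0.1, ST-07 0.0 → max 0.1 km
Candidate E: residuals ST-05 75.8, ST-06 137.1, ST-07 175.9 → max 175.9 km
Only Candidate D has all residuals ≈ 0.

Candidate D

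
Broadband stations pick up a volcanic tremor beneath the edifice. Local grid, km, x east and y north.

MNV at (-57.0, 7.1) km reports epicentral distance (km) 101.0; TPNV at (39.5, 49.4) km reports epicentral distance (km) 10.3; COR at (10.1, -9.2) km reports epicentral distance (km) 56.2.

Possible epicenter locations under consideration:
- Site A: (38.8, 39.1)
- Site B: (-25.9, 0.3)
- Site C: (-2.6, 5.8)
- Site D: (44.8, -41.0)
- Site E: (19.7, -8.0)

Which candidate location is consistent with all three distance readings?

For each candidate, compare |candidate − station| to the reported distance:
Site A: residuals MNV 0.0, TPNV 0.0, COR 0.0 → max 0.0 km
Site B: residuals MNV 69.2, TPNV 71.5, COR 19.0 → max 71.5 km
Site C: residuals MNV 46.6, TPNV 50.3, COR 36.5 → max 50.3 km
Site D: residuals MNV 11.6, TPNV 80.3, COR 9.1 → max 80.3 km
Site E: residuals MNV 22.8, TPNV 50.4, COR 46.5 → max 50.4 km
Only Site A has all residuals ≈ 0.

Site A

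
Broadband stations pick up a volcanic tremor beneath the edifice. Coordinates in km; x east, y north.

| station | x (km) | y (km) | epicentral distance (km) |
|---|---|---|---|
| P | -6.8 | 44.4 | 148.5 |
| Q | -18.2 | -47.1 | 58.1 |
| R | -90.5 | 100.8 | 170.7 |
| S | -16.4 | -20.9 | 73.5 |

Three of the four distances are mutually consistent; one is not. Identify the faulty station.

P

Solve using three stations at a time. Using Q, R, S (subtract circle equations pairwise → linear system) gives (x, y) ≈ (-72.1, -68.9).
Distances from that point to each station vs reported:
  P: calculated 130.8 vs reported 148.5 → residual 17.7 km
  Q: calculated 58.1 vs reported 58.1 → residual 0.0 km
  R: calculated 170.7 vs reported 170.7 → residual 0.0 km
  S: calculated 73.5 vs reported 73.5 → residual 0.0 km
Q, R, S are mutually consistent (residuals ≈ 0); P is off by 17.7 km.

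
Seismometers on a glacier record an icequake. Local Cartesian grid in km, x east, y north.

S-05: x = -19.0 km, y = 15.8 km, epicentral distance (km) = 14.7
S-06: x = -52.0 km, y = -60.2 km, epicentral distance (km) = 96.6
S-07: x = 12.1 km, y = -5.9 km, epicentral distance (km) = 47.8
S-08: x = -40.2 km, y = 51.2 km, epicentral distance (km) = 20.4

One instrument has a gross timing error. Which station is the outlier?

Solve using three stations at a time. Using S-05, S-06, S-07 (subtract circle equations pairwise → linear system) gives (x, y) ≈ (-18.9, 30.5).
Distances from that point to each station vs reported:
  S-05: calculated 14.7 vs reported 14.7 → residual 0.0 km
  S-06: calculated 96.6 vs reported 96.6 → residual 0.0 km
  S-07: calculated 47.8 vs reported 47.8 → residual 0.0 km
  S-08: calculated 29.7 vs reported 20.4 → residual 9.3 km
S-05, S-06, S-07 are mutually consistent (residuals ≈ 0); S-08 is off by 9.3 km.

S-08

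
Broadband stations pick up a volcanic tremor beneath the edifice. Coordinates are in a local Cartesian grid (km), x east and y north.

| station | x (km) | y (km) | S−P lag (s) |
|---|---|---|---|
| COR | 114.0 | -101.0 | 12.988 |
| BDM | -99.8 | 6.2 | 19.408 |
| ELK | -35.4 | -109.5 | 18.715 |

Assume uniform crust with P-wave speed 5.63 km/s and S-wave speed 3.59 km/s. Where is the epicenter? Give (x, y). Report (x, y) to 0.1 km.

Distance from S−P lag: d = Δt · v_P v_S / (v_P − v_S) = Δt · (5.63·3.59)/(5.63−3.59) ≈ 9.9077·Δt.
So d_COR = 128.68, d_BDM = 192.29, d_ELK = 185.42 km.
Circle about each station: (x − 114.0)² + (y + 101.0)² = 128.68²; (x + 99.8)² + (y − 6.2)² = 192.29²; (x + 35.4)² + (y + 109.5)² = 185.42².
Subtracting the COR equation from the BDM and ELK equations removes the quadratic terms:
-427.6 x + 214.4 y = -33615.42
-298.8 x − 17.0 y = -27775.62
Solving the 2×2 system: x ≈ 91.5, y ≈ 25.7 km.
Check against COR (with the unrounded x, y): √((x − 114.0)²+(y + 101.0)²) = 128.67 ≈ 128.68 km. ✓

(91.5, 25.7)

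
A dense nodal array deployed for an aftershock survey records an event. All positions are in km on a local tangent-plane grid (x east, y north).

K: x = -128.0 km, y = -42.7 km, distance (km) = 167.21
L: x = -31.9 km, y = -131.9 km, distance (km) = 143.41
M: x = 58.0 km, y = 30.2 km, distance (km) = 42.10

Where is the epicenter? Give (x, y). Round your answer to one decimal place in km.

34.9 km east, -5.0 km north

Circle about each station: (x + 128.0)² + (y + 42.7)² = 167.21²; (x + 31.9)² + (y + 131.9)² = 143.41²; (x − 58.0)² + (y − 30.2)² = 42.10².
Subtracting pairs of circle equations eliminates x²+y² and gives linear equations (the radical axes):
192.2 x − 178.4 y = 7600.69
372.0 x + 145.8 y = 12255.52
Solving the 2×2 system: x ≈ 34.9, y ≈ -5.0 km.
Check against K (with the unrounded x, y): √((x + 128.0)²+(y + 42.7)²) = 167.21 ≈ 167.21 km. ✓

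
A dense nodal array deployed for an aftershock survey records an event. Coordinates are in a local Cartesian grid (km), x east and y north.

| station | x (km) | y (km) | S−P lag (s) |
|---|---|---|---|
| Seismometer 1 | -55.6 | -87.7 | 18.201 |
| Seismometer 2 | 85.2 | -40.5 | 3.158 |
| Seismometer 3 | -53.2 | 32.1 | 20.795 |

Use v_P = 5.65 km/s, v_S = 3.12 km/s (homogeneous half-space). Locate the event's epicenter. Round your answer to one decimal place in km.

(65.7, -50.7)

Distance from S−P lag: d = Δt · v_P v_S / (v_P − v_S) = Δt · (5.65·3.12)/(5.65−3.12) ≈ 6.9676·Δt.
So d_Seismometer 1 = 126.82, d_Seismometer 2 = 22.00, d_Seismometer 3 = 144.89 km.
Circle about each station: (x + 55.6)² + (y + 87.7)² = 126.82²; (x − 85.2)² + (y + 40.5)² = 22.00²; (x + 53.2)² + (y − 32.1)² = 144.89².
Subtracting the Seismometer 1 equation from the Seismometer 2 and Seismometer 3 equations removes the quadratic terms:
281.6 x + 94.4 y = 13715.95
4.8 x + 239.6 y = -11831.80
Solving the 2×2 system: x ≈ 65.7, y ≈ -50.7 km.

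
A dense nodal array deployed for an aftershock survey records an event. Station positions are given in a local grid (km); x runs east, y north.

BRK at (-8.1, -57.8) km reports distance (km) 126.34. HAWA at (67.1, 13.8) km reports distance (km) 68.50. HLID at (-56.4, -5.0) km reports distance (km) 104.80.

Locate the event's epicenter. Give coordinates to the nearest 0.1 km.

x ≈ 21.6 km, y ≈ 65.0 km

Circle about each station: (x + 8.1)² + (y + 57.8)² = 126.34²; (x − 67.1)² + (y − 13.8)² = 68.50²; (x + 56.4)² + (y + 5.0)² = 104.80².
Subtracting the BRK equation from the HAWA and HLID equations removes the quadratic terms:
150.4 x + 143.2 y = 12555.95
-96.6 x + 105.6 y = 4778.27
Solving the 2×2 system: x ≈ 21.6, y ≈ 65.0 km.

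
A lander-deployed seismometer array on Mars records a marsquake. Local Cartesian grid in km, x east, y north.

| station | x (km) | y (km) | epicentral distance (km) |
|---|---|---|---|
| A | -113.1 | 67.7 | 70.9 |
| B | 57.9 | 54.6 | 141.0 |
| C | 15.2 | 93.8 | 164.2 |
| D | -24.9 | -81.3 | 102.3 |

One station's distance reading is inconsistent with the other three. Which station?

Solve using three stations at a time. Using A, B, D (subtract circle equations pairwise → linear system) gives (x, y) ≈ (-75.1, 7.8).
Distances from that point to each station vs reported:
  A: calculated 70.9 vs reported 70.9 → residual 0.0 km
  B: calculated 141.0 vs reported 141.0 → residual 0.0 km
  C: calculated 124.7 vs reported 164.2 → residual 39.5 km
  D: calculated 102.3 vs reported 102.3 → residual 0.0 km
A, B, D are mutually consistent (residuals ≈ 0); C is off by 39.5 km.

C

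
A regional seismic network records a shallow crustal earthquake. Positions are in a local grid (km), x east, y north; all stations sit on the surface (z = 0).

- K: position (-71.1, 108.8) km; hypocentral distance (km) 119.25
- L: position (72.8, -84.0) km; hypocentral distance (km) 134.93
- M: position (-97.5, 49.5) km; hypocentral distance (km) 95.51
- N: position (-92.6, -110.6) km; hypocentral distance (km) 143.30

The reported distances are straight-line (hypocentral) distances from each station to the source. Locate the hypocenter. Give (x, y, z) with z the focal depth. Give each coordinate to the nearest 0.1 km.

(-19.7, 7.4, 36.0)

Each station gives a sphere (x−x_i)² + (y−y_i)² + z² = d_i² (stations at z=0).
Subtracting the K sphere from L and M: z² cancels, leaving linear equations in x and y:
287.8 x − 385.6 y = -8522.35
-52.8 x − 118.6 y = 162.25
Solving: x ≈ -19.696, y ≈ 7.401 km (keep extra digits for the depth step; rounded: -19.7, 7.4).
Then from the K sphere: z² = 119.25² − (x + 71.1)² − (y − 108.8)² with x = -19.696, y = 7.401, so z ≈ 36.006 ≈ 36.0 km.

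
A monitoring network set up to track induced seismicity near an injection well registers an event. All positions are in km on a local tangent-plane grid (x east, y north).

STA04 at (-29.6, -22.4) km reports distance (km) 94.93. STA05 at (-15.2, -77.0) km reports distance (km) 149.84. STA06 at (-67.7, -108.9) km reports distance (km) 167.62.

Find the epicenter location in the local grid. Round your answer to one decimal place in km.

Circle about each station: (x + 29.6)² + (y + 22.4)² = 94.93²; (x + 15.2)² + (y + 77.0)² = 149.84²; (x + 67.7)² + (y + 108.9)² = 167.62².
Subtracting the STA04 equation from the STA05 and STA06 equations removes the quadratic terms:
28.8 x − 109.2 y = -8658.20
-76.2 x − 173.0 y = -4020.18
Solving the 2×2 system: x ≈ -79.6, y ≈ 58.3 km.

(-79.6, 58.3)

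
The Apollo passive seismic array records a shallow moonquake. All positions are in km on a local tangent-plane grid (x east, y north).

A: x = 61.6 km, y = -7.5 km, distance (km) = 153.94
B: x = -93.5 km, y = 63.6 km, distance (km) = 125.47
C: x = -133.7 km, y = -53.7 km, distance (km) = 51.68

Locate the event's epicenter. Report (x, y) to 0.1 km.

-82.6 km east, -61.4 km north

Circle about each station: (x − 61.6)² + (y + 7.5)² = 153.94²; (x + 93.5)² + (y − 63.6)² = 125.47²; (x + 133.7)² + (y + 53.7)² = 51.68².
Subtracting the A equation from the B and C equations removes the quadratic terms:
-310.2 x + 142.2 y = 16891.20
-390.6 x − 92.4 y = 37935.27
Solving the 2×2 system: x ≈ -82.6, y ≈ -61.4 km.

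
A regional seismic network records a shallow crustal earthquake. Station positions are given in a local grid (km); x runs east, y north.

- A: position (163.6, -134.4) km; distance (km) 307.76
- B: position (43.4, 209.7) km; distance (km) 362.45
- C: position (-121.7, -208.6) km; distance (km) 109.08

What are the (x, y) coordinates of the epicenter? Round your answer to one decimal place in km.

Circle about each station: (x − 163.6)² + (y + 134.4)² = 307.76²; (x − 43.4)² + (y − 209.7)² = 362.45²; (x + 121.7)² + (y + 208.6)² = 109.08².
Subtracting pairs of circle equations eliminates x²+y² and gives linear equations (the radical axes):
-240.4 x + 688.2 y = -35624.45
-570.6 x − 148.4 y = 96314.30
Solving the 2×2 system: x ≈ -142.4, y ≈ -101.5 km.

(-142.4, -101.5)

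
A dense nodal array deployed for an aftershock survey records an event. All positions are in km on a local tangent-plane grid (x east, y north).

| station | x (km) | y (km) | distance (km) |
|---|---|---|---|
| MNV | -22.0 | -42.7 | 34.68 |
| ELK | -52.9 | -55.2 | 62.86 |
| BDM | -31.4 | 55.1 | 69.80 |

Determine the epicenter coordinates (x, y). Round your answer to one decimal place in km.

Circle about each station: (x + 22.0)² + (y + 42.7)² = 34.68²; (x + 52.9)² + (y + 55.2)² = 62.86²; (x + 31.4)² + (y − 55.1)² = 69.80².
Subtracting the MNV equation from the ELK and BDM equations removes the quadratic terms:
-61.8 x − 25.0 y = 789.48
-18.8 x + 195.6 y = -1954.66
Solving the 2×2 system: x ≈ -8.4, y ≈ -10.8 km.

(-8.4, -10.8)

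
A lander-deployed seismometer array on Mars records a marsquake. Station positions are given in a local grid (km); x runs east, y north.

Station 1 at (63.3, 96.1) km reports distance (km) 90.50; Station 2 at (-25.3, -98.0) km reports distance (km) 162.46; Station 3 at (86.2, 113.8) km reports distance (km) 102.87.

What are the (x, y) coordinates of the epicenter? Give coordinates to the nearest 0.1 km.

Circle about each station: (x − 63.3)² + (y − 96.1)² = 90.50²; (x + 25.3)² + (y + 98.0)² = 162.46²; (x − 86.2)² + (y − 113.8)² = 102.87².
Subtracting pairs of circle equations eliminates x²+y² and gives linear equations (the radical axes):
-177.2 x − 388.2 y = -21201.01
45.8 x + 35.4 y = 4746.79
Solving the 2×2 system: x ≈ 94.9, y ≈ 11.3 km.

x ≈ 94.9 km, y ≈ 11.3 km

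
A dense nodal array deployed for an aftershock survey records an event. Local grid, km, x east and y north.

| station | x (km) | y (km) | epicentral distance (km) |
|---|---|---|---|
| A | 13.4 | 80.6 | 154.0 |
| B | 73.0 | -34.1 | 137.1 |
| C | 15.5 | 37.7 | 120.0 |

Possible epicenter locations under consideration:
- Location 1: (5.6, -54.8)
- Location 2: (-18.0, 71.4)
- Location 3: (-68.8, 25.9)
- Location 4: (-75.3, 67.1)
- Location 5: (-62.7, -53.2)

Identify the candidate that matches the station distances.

For each candidate, compare |candidate − station| to the reported distance:
Location 1: residuals A 18.4, B 66.6, C 27.0 → max 66.6 km
Location 2: residuals A 121.3, B 2.2, C 72.5 → max 121.3 km
Location 3: residuals A 55.3, B 16.9, C 34.9 → max 55.3 km
Location 4: residuals A 64.3, B 42.4, C 24.6 → max 64.3 km
Location 5: residuals A 0.1, B 0.1, C 0.1 → max 0.1 km
Only Location 5 has all residuals ≈ 0.

Location 5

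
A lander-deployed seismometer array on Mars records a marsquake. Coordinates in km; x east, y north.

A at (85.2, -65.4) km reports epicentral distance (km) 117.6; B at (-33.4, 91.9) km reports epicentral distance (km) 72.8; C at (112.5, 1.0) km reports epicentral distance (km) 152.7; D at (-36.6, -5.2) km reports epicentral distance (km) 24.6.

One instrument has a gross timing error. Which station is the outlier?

Solve using three stations at a time. Using B, C, D (subtract circle equations pairwise → linear system) gives (x, y) ≈ (-39.1, 19.3).
Distances from that point to each station vs reported:
  A: calculated 150.4 vs reported 117.6 → residual 32.8 km
  B: calculated 72.8 vs reported 72.8 → residual 0.0 km
  C: calculated 152.7 vs reported 152.7 → residual 0.0 km
  D: calculated 24.6 vs reported 24.6 → residual 0.0 km
B, C, D are mutually consistent (residuals ≈ 0); A is off by 32.8 km.

A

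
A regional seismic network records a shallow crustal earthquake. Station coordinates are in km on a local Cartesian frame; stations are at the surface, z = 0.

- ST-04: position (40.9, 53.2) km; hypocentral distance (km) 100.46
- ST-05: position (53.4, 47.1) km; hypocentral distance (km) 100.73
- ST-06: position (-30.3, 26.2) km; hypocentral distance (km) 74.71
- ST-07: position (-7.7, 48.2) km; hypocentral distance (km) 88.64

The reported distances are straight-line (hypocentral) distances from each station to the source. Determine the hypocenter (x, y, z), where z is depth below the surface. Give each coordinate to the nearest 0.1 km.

x ≈ 2.6 km, y ≈ -36.7 km, depth ≈ 23.3 km

Each station gives a sphere (x−x_i)² + (y−y_i)² + z² = d_i² (stations at z=0).
Subtracting the ST-04 sphere from ST-05 and ST-06: z² cancels, leaving linear equations in x and y:
25.0 x − 12.2 y = 512.60
-142.4 x − 54.0 y = 1612.11
Solving: x ≈ 2.595, y ≈ -36.698 km (keep extra digits for the depth step; rounded: 2.6, -36.7).
Then from the ST-04 sphere: z² = 100.46² − (x − 40.9)² − (y − 53.2)² with x = 2.595, y = -36.698, so z ≈ 23.309 ≈ 23.3 km.
Check against ST-07 (with the unrounded solution): distance 88.64 ≈ 88.64 km. ✓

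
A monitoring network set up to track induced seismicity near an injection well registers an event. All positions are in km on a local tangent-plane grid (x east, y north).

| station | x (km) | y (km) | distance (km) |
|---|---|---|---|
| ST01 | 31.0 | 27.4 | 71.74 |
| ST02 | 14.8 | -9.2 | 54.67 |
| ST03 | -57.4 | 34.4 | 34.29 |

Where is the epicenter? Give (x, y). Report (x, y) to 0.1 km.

-37.6 km east, 6.4 km north

Circle about each station: (x − 31.0)² + (y − 27.4)² = 71.74²; (x − 14.8)² + (y + 9.2)² = 54.67²; (x + 57.4)² + (y − 34.4)² = 34.29².
Subtracting pairs of circle equations eliminates x²+y² and gives linear equations (the radical axes):
-32.4 x − 73.2 y = 749.74
-176.8 x + 14.0 y = 6737.18
Solving the 2×2 system: x ≈ -37.6, y ≈ 6.4 km.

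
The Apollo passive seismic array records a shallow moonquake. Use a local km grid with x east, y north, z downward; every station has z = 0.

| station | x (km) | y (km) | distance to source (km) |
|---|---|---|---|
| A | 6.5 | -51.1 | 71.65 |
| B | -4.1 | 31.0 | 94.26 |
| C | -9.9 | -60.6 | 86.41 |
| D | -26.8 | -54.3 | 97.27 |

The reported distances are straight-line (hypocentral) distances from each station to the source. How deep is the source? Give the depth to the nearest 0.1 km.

z ≈ 49.2 km

Each station gives a sphere (x−x_i)² + (y−y_i)² + z² = d_i² (stations at z=0).
Subtracting the A sphere from B and C: z² cancels, leaving linear equations in x and y:
-21.2 x + 164.2 y = -5426.88
-32.8 x − 19.0 y = -1216.06
Solving: x ≈ 52.308, y ≈ -26.297 km (keep extra digits for the depth step; rounded: 52.3, -26.3).
Then from the A sphere: z² = 71.65² − (x − 6.5)² − (y + 51.1)² with x = 52.308, y = -26.297, so z ≈ 49.195 ≈ 49.2 km.
Check against D (with the unrounded solution): distance 97.27 ≈ 97.27 km. ✓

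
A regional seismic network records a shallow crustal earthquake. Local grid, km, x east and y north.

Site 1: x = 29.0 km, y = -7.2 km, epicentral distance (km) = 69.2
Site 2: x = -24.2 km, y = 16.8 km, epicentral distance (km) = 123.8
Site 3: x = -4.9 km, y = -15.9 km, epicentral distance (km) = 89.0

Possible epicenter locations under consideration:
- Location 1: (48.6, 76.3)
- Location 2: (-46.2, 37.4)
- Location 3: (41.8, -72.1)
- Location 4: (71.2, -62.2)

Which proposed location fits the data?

For each candidate, compare |candidate − station| to the reported distance:
Location 1: residuals Site 1 16.6, Site 2 29.8, Site 3 17.6 → max 29.8 km
Location 2: residuals Site 1 18.2, Site 2 93.7, Site 3 21.6 → max 93.7 km
Location 3: residuals Site 1 3.0, Site 2 13.1, Site 3 15.9 → max 15.9 km
Location 4: residuals Site 1 0.1, Site 2 0.1, Site 3 0.1 → max 0.1 km
Only Location 4 has all residuals ≈ 0.

Location 4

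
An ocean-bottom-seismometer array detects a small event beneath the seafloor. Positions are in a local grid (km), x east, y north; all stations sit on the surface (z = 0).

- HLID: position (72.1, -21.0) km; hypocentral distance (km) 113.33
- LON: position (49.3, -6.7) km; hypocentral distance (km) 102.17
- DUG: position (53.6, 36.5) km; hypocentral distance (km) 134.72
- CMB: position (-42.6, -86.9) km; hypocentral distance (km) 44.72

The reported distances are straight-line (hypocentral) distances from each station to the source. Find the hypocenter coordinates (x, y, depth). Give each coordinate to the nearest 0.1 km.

Each station gives a sphere (x−x_i)² + (y−y_i)² + z² = d_i² (stations at z=0).
Subtracting the HLID sphere from LON and DUG: z² cancels, leaving linear equations in x and y:
-45.6 x + 28.6 y = -759.05
-37.0 x + 115.0 y = -6739.99
Solving: x ≈ -25.198, y ≈ -66.716 km (keep extra digits for the depth step; rounded: -25.2, -66.7).
Then from the HLID sphere: z² = 113.33² − (x − 72.1)² − (y + 21.0)² with x = -25.198, y = -66.716, so z ≈ 35.872 ≈ 35.9 km.

(-25.2, -66.7, 35.9)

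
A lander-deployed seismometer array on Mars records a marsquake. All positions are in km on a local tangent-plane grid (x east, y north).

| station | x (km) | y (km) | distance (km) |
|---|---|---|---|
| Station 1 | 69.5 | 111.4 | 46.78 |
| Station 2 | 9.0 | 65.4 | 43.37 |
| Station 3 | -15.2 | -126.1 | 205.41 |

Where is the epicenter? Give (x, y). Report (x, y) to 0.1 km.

Circle about each station: (x − 69.5)² + (y − 111.4)² = 46.78²; (x − 9.0)² + (y − 65.4)² = 43.37²; (x + 15.2)² + (y + 126.1)² = 205.41².
Subtracting pairs of circle equations eliminates x²+y² and gives linear equations (the radical axes):
-121.0 x − 92.0 y = -12574.64
-169.4 x − 475.0 y = -41112.86
Solving the 2×2 system: x ≈ 52.3, y ≈ 67.9 km.
Check against Station 1 (with the unrounded x, y): √((x − 69.5)²+(y − 111.4)²) = 46.78 ≈ 46.78 km. ✓

(52.3, 67.9)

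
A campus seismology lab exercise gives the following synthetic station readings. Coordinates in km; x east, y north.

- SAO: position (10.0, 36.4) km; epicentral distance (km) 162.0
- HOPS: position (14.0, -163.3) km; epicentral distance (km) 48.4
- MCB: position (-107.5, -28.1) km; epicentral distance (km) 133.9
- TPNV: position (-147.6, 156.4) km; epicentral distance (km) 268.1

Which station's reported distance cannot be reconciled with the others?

Solve using three stations at a time. Using SAO, HOPS, MCB (subtract circle equations pairwise → linear system) gives (x, y) ≈ (-13.9, -123.8).
Distances from that point to each station vs reported:
  SAO: calculated 162.0 vs reported 162.0 → residual 0.0 km
  HOPS: calculated 48.3 vs reported 48.4 → residual 0.1 km
  MCB: calculated 133.9 vs reported 133.9 → residual 0.0 km
  TPNV: calculated 310.5 vs reported 268.1 → residual 42.4 km
SAO, HOPS, MCB are mutually consistent (residuals ≈ 0); TPNV is off by 42.4 km.

TPNV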